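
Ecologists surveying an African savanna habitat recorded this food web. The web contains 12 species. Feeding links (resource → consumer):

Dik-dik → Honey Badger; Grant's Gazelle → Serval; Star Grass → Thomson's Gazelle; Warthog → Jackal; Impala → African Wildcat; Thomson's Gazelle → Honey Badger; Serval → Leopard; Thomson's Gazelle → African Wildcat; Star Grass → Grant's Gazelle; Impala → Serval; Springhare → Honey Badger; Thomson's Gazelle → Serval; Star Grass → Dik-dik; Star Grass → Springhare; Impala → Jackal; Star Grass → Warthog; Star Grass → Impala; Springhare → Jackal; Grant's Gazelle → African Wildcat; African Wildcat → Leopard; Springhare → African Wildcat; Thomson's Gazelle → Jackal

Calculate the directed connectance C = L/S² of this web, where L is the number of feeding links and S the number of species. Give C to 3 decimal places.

The web has S = 12 species and L = 22 feeding links.
C = L / S² = 22 / 144 = 0.1528 ≈ 0.153.

C = 0.153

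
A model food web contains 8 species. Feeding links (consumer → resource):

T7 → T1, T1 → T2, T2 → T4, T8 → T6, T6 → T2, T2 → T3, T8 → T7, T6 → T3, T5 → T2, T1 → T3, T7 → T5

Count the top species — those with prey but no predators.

1

Top species (has prey, but nothing eats it): T8.
Count: 1.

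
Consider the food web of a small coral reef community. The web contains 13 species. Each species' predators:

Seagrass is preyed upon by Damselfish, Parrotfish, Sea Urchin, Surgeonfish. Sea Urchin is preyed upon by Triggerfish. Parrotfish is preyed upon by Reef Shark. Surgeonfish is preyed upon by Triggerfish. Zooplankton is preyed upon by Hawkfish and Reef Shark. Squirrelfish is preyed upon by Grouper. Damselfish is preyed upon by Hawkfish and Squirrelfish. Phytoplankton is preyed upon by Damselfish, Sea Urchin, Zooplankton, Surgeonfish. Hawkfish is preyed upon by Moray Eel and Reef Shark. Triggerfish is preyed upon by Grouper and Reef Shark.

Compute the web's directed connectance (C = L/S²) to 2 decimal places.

The web has S = 13 species and L = 20 feeding links.
C = L / S² = 20 / 169 = 0.1183 ≈ 0.12.

C = 0.12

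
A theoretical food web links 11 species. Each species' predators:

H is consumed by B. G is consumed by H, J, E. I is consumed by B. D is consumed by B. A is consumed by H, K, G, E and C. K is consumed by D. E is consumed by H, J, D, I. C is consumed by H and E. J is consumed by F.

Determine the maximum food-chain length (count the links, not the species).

4 links

One longest chain: A → C → E → J → F.
It has 5 species and 4 links.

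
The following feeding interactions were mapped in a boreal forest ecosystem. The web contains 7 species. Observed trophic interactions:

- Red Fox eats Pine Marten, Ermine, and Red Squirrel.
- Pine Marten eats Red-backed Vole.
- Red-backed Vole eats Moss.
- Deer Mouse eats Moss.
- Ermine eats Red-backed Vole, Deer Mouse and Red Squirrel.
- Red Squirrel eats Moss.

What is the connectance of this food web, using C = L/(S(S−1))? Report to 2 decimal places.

The web has S = 7 species and L = 10 feeding links.
C = L / (S(S−1)) = 10 / 42 = 0.2381 ≈ 0.24.

C = 0.24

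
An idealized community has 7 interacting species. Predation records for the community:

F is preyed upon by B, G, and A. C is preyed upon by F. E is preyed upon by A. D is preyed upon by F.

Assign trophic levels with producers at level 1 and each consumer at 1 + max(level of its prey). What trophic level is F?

D is a producer → level 1.
F eats D (level 1); other prey at levels: C 1 → level 2.

Trophic level 2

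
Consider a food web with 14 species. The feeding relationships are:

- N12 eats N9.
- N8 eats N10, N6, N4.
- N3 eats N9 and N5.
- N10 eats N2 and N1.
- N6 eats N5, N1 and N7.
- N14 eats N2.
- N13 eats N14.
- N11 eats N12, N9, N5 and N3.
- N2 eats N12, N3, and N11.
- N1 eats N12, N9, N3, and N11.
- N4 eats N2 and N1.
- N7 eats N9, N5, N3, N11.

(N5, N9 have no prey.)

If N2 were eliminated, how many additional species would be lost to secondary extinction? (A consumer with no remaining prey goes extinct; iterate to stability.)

2

Remove N2.
Round 1: N14 (all prey gone) → extinct.
Round 2: N13 (all prey gone) → extinct.
No further losses. Total secondary extinctions: 2.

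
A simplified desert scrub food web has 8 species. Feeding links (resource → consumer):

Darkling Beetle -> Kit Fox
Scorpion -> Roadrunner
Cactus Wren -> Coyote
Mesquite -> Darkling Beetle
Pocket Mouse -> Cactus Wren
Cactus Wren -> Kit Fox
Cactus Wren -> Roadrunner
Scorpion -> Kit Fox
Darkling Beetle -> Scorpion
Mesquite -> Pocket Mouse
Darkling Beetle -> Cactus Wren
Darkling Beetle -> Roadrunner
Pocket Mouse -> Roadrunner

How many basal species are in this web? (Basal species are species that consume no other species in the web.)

Basal species (no prey listed): Mesquite.
Count: 1.

1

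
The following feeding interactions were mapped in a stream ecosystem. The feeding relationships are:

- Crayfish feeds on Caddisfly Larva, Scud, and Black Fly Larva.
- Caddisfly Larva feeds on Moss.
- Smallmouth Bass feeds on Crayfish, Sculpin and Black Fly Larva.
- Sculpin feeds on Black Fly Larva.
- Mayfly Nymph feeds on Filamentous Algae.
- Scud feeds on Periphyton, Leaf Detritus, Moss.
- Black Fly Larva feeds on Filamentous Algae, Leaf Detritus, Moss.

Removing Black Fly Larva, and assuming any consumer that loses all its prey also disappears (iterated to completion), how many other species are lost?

Remove Black Fly Larva.
Round 1: Sculpin (all prey gone) → extinct.
No further losses. Total secondary extinctions: 1.

1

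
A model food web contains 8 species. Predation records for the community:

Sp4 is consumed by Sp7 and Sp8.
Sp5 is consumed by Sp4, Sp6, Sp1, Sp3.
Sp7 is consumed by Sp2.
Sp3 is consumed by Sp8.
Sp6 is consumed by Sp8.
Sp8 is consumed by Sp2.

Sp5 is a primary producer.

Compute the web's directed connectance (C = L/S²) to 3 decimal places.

The web has S = 8 species and L = 10 feeding links.
C = L / S² = 10 / 64 = 0.1562 ≈ 0.156.

C = 0.156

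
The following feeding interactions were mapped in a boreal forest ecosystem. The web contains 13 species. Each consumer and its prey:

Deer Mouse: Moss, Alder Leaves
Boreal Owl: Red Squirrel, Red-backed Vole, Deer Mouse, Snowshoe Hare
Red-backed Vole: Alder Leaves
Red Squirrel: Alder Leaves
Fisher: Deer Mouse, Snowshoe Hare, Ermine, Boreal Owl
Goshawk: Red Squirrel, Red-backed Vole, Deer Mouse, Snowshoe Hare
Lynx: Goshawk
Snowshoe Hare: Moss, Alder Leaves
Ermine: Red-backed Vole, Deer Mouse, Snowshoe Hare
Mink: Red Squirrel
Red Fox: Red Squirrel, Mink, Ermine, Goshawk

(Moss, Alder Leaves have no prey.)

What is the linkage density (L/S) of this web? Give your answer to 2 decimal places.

There are L = 27 links among S = 13 species.
L/S = 27/13 = 2.0769 ≈ 2.08.

L/S = 2.08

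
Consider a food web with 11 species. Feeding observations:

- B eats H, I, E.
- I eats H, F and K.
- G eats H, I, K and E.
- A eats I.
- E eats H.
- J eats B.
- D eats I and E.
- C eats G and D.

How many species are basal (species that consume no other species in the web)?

3

Basal species (no prey listed): K, F, H.
Count: 3.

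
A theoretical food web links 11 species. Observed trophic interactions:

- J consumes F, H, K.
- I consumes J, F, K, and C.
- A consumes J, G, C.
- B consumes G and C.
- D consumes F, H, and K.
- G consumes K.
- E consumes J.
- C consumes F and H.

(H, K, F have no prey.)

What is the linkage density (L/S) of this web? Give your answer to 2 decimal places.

There are L = 19 links among S = 11 species.
L/S = 19/11 = 1.7273 ≈ 1.73.

L/S = 1.73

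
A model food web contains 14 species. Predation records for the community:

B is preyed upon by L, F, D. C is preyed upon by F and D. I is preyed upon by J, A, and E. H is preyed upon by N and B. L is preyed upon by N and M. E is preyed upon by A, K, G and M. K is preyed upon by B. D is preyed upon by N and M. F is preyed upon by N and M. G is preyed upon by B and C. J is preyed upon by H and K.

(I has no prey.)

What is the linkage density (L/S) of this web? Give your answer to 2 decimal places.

L/S = 1.79

There are L = 25 links among S = 14 species.
L/S = 25/14 = 1.7857 ≈ 1.79.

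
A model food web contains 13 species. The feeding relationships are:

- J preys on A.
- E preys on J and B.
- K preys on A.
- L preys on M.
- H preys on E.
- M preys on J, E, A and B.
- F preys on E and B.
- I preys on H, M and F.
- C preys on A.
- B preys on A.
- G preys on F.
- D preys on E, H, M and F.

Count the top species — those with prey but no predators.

6

Top species (has prey, but nothing eats it): K, C, I, L, D, G.
Count: 6.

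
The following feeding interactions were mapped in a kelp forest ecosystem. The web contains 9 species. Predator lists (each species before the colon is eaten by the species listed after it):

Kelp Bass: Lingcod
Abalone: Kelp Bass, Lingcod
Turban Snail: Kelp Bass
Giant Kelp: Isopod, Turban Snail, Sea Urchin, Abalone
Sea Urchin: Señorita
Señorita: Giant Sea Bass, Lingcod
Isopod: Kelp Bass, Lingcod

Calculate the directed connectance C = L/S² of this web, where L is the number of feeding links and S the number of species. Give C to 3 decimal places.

The web has S = 9 species and L = 13 feeding links.
C = L / S² = 13 / 81 = 0.1605 ≈ 0.160.

C = 0.160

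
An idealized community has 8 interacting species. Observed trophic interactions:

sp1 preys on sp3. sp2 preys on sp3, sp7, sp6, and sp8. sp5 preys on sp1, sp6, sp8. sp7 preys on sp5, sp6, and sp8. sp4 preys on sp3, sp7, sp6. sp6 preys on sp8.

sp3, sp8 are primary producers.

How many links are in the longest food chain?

4 links

One longest chain: sp3 → sp1 → sp5 → sp7 → sp4.
It has 5 species and 4 links.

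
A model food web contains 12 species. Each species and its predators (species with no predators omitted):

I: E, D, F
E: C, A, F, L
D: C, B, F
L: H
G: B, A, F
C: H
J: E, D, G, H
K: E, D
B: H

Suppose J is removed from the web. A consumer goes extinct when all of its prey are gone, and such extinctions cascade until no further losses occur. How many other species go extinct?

1

Remove J.
Round 1: G (all prey gone) → extinct.
No further losses. Total secondary extinctions: 1.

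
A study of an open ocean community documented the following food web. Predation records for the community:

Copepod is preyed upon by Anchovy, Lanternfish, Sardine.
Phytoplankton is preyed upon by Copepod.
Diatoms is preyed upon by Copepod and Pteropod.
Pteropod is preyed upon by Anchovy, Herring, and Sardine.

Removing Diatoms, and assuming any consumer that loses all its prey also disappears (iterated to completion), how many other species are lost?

Remove Diatoms.
Round 1: Pteropod (all prey gone) → extinct.
Round 2: Herring (all prey gone) → extinct.
No further losses. Total secondary extinctions: 2.

2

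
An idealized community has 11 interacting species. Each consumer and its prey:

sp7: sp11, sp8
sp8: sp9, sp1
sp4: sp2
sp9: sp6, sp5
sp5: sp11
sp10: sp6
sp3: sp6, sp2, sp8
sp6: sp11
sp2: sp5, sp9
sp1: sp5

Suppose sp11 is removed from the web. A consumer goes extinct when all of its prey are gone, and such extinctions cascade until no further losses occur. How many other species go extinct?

Remove sp11.
Round 1: sp6 (all prey gone), sp5 (all prey gone) → extinct.
Round 2: sp9 (all prey gone), sp10 (all prey gone), sp1 (all prey gone) → extinct.
Round 3: sp2 (all prey gone), sp8 (all prey gone) → extinct.
Round 4: sp3 (all prey gone), sp7 (all prey gone), sp4 (all prey gone) → extinct.
No further losses. Total secondary extinctions: 10.

10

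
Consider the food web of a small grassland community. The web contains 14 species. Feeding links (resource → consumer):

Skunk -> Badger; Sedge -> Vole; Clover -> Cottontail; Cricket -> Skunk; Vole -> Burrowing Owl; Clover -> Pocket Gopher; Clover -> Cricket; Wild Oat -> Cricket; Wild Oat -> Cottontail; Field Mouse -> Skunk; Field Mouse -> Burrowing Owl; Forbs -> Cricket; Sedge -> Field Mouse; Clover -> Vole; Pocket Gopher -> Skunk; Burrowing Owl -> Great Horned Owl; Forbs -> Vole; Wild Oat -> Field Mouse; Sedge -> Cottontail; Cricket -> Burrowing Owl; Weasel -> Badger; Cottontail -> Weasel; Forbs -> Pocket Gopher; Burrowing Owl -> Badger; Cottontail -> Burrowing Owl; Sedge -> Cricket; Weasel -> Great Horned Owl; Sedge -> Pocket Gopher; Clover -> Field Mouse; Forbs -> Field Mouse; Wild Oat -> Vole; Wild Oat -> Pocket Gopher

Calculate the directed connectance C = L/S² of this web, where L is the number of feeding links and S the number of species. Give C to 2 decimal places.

The web has S = 14 species and L = 32 feeding links.
C = L / S² = 32 / 196 = 0.1633 ≈ 0.16.

C = 0.16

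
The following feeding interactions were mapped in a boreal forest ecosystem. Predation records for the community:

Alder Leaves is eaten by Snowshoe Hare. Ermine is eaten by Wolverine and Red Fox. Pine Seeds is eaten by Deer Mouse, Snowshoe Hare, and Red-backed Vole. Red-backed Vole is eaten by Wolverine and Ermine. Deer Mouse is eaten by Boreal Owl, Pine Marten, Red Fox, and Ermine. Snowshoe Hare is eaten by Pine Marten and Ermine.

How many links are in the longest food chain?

3 links

One longest chain: Alder Leaves → Snowshoe Hare → Ermine → Red Fox.
It has 4 species and 3 links.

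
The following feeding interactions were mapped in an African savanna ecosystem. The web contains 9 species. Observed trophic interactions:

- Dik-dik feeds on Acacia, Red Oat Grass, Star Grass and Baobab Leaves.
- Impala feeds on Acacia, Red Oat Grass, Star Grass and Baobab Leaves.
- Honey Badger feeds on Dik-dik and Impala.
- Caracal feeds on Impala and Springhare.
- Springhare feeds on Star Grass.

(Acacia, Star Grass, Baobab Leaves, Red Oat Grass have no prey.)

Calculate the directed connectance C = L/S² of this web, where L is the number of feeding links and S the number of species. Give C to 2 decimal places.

The web has S = 9 species and L = 13 feeding links.
C = L / S² = 13 / 81 = 0.1605 ≈ 0.16.

C = 0.16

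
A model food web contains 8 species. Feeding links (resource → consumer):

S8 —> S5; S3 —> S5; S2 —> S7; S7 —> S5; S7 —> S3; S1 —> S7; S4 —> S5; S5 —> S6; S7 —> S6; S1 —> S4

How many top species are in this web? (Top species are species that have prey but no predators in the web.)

1

Top species (has prey, but nothing eats it): S6.
Count: 1.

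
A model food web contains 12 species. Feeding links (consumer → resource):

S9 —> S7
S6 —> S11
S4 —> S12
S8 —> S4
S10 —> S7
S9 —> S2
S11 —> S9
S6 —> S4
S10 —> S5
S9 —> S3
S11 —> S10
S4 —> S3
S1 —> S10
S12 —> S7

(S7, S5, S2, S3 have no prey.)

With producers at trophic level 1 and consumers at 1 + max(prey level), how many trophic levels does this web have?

Producers (level 1): S7, S5, S2, S3.
S7 → S12 → S4 → S8 gives S8 level 4.
No species has a prey at level 4, so no species reaches level 5.

4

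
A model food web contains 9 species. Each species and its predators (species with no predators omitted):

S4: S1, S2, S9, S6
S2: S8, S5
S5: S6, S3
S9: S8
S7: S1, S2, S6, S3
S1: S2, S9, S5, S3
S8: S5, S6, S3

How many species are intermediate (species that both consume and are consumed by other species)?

5

Intermediate species (has both prey and predators): S1, S2, S9, S8, S5.
Count: 5.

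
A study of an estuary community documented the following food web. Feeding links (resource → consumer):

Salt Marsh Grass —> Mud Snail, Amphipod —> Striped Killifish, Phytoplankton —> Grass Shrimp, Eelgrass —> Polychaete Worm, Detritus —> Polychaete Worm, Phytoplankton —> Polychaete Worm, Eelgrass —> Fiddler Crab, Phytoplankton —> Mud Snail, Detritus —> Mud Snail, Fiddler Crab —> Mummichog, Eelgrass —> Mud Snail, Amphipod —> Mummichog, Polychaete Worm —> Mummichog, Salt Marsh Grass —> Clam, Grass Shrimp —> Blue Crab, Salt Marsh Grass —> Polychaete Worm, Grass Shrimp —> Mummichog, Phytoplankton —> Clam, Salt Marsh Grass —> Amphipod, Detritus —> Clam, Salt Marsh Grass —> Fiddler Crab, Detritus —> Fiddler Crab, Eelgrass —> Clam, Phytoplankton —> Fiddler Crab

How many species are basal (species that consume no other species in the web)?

Basal species (no prey listed): Salt Marsh Grass, Phytoplankton, Detritus, Eelgrass.
Count: 4.

4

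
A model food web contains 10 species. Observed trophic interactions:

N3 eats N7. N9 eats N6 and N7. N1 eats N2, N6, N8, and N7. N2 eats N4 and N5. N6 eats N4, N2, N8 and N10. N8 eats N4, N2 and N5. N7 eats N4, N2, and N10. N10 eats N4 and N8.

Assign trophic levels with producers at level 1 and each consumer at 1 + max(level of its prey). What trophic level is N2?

N4 is a producer → level 1.
N2 eats N4 (level 1); other prey at levels: N5 1 → level 2.

Trophic level 2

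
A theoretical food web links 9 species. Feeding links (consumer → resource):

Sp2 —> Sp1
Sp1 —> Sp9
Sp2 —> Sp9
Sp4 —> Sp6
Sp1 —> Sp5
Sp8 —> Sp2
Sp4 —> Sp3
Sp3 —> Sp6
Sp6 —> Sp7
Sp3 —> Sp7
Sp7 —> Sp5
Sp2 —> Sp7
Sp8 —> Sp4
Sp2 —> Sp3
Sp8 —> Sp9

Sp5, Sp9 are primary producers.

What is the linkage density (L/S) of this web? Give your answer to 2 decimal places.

L/S = 1.67

There are L = 15 links among S = 9 species.
L/S = 15/9 = 1.6667 ≈ 1.67.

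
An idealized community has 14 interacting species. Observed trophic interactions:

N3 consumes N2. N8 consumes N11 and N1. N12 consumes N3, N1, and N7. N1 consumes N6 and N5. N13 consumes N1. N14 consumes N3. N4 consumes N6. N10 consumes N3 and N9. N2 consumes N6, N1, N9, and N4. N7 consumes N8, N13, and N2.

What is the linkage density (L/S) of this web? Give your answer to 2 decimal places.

There are L = 20 links among S = 14 species.
L/S = 20/14 = 1.4286 ≈ 1.43.

L/S = 1.43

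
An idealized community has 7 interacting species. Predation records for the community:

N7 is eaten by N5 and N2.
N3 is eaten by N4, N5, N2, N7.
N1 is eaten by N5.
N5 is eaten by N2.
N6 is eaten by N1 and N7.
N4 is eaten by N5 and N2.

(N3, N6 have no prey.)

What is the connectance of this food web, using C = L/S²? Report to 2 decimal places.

C = 0.24

The web has S = 7 species and L = 12 feeding links.
C = L / S² = 12 / 49 = 0.2449 ≈ 0.24.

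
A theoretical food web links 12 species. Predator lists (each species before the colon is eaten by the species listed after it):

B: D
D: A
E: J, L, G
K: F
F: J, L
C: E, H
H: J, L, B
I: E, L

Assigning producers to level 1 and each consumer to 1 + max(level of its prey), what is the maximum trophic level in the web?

5

Producers (level 1): I, K, C.
C → H → B → D → A gives A level 5.
No species has a prey at level 5, so no species reaches level 6.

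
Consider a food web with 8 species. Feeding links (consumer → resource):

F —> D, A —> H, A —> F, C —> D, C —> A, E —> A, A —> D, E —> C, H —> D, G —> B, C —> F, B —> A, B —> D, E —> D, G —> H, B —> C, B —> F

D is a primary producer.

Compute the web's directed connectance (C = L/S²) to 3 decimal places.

The web has S = 8 species and L = 17 feeding links.
C = L / S² = 17 / 64 = 0.2656 ≈ 0.266.

C = 0.266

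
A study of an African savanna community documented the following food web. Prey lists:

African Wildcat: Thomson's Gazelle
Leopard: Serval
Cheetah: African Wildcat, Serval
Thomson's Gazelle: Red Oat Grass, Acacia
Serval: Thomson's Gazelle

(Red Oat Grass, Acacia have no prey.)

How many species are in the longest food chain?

4 species

One longest chain: Red Oat Grass → Thomson's Gazelle → Serval → Leopard.
It has 4 species and 3 links.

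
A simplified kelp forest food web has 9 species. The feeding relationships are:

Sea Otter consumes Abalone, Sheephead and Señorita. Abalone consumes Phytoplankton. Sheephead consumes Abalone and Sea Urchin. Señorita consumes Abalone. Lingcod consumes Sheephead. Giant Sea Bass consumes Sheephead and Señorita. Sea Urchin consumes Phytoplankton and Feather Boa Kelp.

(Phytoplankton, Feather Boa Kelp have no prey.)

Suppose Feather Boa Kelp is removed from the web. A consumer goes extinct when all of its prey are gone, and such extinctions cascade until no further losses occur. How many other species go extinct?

Remove Feather Boa Kelp.
Every predator of it retains at least one other prey: Sea Urchin still has Phytoplankton.
No consumer loses all prey, so no secondary extinctions occur.

0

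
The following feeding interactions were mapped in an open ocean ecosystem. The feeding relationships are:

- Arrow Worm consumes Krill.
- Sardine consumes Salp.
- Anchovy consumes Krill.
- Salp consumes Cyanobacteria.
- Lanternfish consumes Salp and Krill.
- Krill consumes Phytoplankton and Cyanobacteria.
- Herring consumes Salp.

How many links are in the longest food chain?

One longest chain: Cyanobacteria → Salp → Lanternfish.
It has 3 species and 2 links.

2 links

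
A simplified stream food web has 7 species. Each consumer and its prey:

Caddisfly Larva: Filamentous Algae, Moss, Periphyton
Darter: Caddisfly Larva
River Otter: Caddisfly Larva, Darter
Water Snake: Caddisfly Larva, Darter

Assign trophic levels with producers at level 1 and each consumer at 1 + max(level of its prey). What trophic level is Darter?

Filamentous Algae is a producer → level 1.
Caddisfly Larva eats Filamentous Algae (level 1); other prey at levels: Moss 1, Periphyton 1 → level 2.
Darter eats Caddisfly Larva → level 3.

Trophic level 3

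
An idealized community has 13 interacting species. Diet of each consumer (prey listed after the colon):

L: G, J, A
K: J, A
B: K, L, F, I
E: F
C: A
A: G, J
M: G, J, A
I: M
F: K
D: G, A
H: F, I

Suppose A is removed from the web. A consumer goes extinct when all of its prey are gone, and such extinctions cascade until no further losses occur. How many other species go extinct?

Remove A.
Round 1: C (all prey gone) → extinct.
No further losses. Total secondary extinctions: 1.

1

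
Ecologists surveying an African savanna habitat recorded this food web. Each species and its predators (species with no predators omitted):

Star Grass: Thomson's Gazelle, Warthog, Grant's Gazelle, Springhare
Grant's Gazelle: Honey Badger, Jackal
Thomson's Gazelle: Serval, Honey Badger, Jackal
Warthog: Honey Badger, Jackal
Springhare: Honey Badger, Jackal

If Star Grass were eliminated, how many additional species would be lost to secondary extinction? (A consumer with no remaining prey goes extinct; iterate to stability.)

7

Remove Star Grass.
Round 1: Thomson's Gazelle (all prey gone), Warthog (all prey gone), Grant's Gazelle (all prey gone), Springhare (all prey gone) → extinct.
Round 2: Serval (all prey gone), Honey Badger (all prey gone), Jackal (all prey gone) → extinct.
No further losses. Total secondary extinctions: 7.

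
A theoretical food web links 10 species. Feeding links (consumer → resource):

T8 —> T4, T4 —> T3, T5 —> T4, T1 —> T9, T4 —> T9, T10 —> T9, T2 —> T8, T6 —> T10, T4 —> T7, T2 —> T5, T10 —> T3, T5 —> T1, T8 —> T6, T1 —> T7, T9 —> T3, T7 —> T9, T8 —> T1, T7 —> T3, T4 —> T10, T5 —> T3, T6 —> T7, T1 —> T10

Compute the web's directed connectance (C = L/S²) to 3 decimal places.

The web has S = 10 species and L = 22 feeding links.
C = L / S² = 22 / 100 = 0.2200 ≈ 0.220.

C = 0.220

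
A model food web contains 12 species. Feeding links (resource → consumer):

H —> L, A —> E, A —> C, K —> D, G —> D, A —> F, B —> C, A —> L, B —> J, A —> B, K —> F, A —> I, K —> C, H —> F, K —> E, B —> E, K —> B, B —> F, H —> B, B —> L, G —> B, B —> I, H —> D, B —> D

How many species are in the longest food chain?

One longest chain: H → B → J.
It has 3 species and 2 links.

3 species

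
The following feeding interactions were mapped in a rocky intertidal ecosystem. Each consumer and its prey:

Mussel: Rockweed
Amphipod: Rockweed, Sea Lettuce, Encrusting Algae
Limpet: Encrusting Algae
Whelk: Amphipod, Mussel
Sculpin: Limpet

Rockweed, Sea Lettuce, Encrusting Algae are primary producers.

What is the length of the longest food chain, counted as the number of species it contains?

3 species

One longest chain: Encrusting Algae → Limpet → Sculpin.
It has 3 species and 2 links.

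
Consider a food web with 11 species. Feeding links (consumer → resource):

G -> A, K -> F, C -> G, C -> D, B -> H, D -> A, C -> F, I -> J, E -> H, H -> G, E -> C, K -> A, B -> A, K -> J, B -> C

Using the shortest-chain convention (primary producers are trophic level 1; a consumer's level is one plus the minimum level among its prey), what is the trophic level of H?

Trophic level 3

A is a producer → level 1.
G eats A → level 2.
H eats G → level 3.
No prey of H is below level 2, so 3 is the minimum.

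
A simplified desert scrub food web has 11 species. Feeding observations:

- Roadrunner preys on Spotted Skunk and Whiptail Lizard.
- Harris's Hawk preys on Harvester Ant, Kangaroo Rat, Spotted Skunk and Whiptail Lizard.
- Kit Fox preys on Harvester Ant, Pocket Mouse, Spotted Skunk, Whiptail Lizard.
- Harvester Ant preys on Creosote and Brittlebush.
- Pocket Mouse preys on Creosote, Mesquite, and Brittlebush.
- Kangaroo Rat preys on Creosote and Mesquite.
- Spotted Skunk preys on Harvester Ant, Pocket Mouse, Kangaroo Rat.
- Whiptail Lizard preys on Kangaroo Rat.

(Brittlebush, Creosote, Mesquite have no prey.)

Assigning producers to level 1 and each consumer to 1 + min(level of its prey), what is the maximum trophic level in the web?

Producers (level 1): Brittlebush, Creosote, Mesquite.
Following each consumer down to its lowest-level prey: Creosote → Kangaroo Rat → Whiptail Lizard → Roadrunner (levels 1 through 4).
All prey of Roadrunner (Whiptail Lizard 3, Spotted Skunk 3) are at level 3 or above, so Roadrunner is at level 1 + 3 = 4.
Every consumer has at least one prey at level 3 or below, so none exceeds level 4.

4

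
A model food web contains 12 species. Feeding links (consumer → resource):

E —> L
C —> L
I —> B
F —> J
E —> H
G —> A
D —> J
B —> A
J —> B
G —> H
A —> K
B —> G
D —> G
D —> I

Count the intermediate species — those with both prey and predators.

Intermediate species (has both prey and predators): A, G, B, J, I.
Count: 5.

5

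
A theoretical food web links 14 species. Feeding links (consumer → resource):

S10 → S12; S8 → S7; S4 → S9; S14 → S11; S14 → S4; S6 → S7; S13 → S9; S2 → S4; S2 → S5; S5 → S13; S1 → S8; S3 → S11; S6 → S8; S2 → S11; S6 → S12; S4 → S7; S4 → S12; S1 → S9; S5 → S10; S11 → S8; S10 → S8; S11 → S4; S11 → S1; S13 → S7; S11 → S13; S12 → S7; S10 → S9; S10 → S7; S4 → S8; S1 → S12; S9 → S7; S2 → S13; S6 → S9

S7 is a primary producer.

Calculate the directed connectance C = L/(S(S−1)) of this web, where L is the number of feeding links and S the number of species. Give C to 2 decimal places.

The web has S = 14 species and L = 33 feeding links.
C = L / (S(S−1)) = 33 / 182 = 0.1813 ≈ 0.18.

C = 0.18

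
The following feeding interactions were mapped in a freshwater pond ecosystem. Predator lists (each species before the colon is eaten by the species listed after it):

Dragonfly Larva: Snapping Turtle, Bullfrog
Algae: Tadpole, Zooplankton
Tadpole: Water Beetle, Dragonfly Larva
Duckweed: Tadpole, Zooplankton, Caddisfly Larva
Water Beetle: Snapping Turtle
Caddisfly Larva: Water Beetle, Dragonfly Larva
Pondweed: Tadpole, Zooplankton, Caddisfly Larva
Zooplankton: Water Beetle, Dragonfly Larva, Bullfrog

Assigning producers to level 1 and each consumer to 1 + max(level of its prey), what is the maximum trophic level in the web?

4

Producers (level 1): Algae, Pondweed, Duckweed.
Algae → Tadpole → Dragonfly Larva → Bullfrog gives Bullfrog level 4.
No species has a prey at level 4, so no species reaches level 5.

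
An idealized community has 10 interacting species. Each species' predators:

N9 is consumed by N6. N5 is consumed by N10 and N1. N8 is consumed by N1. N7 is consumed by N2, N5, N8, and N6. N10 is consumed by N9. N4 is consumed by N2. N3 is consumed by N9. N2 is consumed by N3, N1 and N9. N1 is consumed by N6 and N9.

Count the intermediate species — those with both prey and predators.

Intermediate species (has both prey and predators): N2, N8, N5, N10, N1, N3, N9.
Count: 7.

7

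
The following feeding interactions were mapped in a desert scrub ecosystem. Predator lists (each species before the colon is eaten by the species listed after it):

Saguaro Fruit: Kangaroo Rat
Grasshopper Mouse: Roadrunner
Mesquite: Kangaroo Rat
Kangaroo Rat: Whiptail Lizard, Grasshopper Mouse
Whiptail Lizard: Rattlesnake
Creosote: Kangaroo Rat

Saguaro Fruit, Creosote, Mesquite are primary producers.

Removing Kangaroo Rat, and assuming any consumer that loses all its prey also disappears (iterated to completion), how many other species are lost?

4

Remove Kangaroo Rat.
Round 1: Whiptail Lizard (all prey gone), Grasshopper Mouse (all prey gone) → extinct.
Round 2: Roadrunner (all prey gone), Rattlesnake (all prey gone) → extinct.
No further losses. Total secondary extinctions: 4.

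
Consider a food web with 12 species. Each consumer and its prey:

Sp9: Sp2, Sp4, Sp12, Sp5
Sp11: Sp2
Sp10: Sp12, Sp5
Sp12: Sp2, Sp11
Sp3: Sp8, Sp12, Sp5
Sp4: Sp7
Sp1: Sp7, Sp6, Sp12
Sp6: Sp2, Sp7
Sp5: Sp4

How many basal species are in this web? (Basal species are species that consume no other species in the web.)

Basal species (no prey listed): Sp2, Sp8, Sp7.
Count: 3.

3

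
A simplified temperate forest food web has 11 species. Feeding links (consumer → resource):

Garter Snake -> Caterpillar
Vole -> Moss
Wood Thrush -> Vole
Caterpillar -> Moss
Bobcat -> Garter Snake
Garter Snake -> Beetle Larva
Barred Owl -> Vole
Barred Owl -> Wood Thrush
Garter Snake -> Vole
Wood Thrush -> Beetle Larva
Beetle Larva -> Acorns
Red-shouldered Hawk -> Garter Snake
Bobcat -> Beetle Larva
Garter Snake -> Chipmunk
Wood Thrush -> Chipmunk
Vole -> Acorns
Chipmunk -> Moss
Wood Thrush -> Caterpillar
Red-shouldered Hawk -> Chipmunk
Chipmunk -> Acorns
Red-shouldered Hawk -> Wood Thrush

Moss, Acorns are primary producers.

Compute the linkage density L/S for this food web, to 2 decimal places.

L/S = 1.91

There are L = 21 links among S = 11 species.
L/S = 21/11 = 1.9091 ≈ 1.91.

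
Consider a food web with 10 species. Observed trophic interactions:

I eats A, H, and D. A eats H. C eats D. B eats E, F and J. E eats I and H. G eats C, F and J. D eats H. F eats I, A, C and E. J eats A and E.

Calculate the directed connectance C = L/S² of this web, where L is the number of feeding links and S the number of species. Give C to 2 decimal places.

C = 0.20

The web has S = 10 species and L = 20 feeding links.
C = L / S² = 20 / 100 = 0.2000 ≈ 0.20.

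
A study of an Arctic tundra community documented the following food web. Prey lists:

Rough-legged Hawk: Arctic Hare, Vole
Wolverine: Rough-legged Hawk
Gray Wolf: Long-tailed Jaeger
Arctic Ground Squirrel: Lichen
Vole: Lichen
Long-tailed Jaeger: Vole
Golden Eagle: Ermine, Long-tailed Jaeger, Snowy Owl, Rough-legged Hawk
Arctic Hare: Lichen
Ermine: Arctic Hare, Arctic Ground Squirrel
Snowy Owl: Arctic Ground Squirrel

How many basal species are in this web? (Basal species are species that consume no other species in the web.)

1

Basal species (no prey listed): Lichen.
Count: 1.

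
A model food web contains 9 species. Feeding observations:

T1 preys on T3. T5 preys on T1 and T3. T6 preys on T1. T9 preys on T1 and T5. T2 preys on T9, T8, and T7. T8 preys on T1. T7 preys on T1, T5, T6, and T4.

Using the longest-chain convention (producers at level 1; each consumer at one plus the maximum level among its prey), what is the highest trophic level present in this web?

5

Producers (level 1): T3, T4.
T3 → T1 → T6 → T7 → T2 gives T2 level 5.
No species has a prey at level 5, so no species reaches level 6.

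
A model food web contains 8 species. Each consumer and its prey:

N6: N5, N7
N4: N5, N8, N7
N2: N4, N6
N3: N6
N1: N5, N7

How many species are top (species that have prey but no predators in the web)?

Top species (has prey, but nothing eats it): N1, N2, N3.
Count: 3.

3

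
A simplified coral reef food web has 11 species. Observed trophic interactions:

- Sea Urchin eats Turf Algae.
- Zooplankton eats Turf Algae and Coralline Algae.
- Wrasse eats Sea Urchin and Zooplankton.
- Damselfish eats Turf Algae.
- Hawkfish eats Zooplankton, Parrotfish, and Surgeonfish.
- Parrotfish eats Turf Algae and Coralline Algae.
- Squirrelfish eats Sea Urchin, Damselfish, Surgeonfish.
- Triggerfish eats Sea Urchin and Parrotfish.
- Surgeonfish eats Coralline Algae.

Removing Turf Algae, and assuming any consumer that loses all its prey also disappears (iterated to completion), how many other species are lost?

2

Remove Turf Algae.
Round 1: Sea Urchin (all prey gone), Damselfish (all prey gone) → extinct.
No further losses. Total secondary extinctions: 2.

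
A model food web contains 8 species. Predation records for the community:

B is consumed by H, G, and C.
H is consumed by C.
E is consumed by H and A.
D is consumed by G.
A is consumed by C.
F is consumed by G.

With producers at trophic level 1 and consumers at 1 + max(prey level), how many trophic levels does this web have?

Producers (level 1): B, D, E, F.
E → A → C gives C level 3.
No species has a prey at level 3, so no species reaches level 4.

3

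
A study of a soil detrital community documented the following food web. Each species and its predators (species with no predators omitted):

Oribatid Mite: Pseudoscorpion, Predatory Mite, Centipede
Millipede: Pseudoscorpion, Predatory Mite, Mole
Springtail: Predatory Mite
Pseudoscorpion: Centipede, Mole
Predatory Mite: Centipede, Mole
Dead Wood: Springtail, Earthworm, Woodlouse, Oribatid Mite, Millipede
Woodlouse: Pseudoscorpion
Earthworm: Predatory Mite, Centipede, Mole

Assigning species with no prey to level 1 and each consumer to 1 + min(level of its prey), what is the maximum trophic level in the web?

3

Basal resources (level 1): Dead Wood.
Following each consumer down to its lowest-level prey: Dead Wood → Springtail → Predatory Mite (levels 1 through 3).
All prey of Predatory Mite (Springtail 2, Earthworm 2, Oribatid Mite 2, Millipede 2) are at level 2 or above, so Predatory Mite is at level 1 + 2 = 3.
Every consumer has at least one prey at level 2 or below, so none exceeds level 3.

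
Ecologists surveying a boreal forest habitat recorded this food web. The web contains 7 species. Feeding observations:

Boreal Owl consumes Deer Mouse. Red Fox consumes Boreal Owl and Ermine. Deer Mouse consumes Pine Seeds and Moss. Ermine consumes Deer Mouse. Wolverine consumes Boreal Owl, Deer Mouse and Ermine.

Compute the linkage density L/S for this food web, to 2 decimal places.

L/S = 1.29

There are L = 9 links among S = 7 species.
L/S = 9/7 = 1.2857 ≈ 1.29.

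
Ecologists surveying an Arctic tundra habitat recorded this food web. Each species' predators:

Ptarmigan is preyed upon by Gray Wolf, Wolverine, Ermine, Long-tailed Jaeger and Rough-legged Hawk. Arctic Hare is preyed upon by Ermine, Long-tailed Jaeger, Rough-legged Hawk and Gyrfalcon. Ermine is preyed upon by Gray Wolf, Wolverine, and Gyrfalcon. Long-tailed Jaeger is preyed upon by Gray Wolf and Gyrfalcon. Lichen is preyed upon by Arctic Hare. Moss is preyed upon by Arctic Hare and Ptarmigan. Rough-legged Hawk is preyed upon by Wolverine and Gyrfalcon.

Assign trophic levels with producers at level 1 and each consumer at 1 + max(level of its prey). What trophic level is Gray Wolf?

Trophic level 4

Moss is a producer → level 1.
Ptarmigan eats Moss → level 2.
Long-tailed Jaeger eats Ptarmigan (level 2); other prey at levels: Arctic Hare 2 → level 3.
Gray Wolf eats Long-tailed Jaeger (level 3); other prey at levels: Ptarmigan 2, Ermine 3 → level 4.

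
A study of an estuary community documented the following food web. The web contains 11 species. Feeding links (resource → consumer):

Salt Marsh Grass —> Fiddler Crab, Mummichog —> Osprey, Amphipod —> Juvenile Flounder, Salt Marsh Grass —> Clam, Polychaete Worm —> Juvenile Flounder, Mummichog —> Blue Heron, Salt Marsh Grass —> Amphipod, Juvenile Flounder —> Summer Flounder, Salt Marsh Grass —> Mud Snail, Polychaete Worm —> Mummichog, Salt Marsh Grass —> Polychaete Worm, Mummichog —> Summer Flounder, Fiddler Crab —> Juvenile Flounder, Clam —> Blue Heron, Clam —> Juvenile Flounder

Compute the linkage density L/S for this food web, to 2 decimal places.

There are L = 15 links among S = 11 species.
L/S = 15/11 = 1.3636 ≈ 1.36.

L/S = 1.36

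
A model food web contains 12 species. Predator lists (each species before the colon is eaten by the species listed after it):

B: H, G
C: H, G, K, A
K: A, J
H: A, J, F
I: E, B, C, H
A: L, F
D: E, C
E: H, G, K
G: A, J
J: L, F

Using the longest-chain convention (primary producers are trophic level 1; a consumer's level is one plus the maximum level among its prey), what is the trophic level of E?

I is a producer → level 1.
E eats I (level 1); other prey at levels: D 1 → level 2.

Trophic level 2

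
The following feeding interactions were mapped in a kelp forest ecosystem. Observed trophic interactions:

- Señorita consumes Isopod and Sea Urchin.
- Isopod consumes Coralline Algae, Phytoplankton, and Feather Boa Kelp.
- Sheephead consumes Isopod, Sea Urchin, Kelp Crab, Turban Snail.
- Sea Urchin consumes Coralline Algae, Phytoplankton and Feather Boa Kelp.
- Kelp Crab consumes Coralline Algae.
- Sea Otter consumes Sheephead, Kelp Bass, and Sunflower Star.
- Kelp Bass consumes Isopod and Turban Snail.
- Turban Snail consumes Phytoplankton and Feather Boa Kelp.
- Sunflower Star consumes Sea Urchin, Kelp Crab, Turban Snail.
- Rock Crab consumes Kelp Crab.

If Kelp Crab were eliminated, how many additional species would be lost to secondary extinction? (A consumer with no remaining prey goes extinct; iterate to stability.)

1

Remove Kelp Crab.
Round 1: Rock Crab (all prey gone) → extinct.
No further losses. Total secondary extinctions: 1.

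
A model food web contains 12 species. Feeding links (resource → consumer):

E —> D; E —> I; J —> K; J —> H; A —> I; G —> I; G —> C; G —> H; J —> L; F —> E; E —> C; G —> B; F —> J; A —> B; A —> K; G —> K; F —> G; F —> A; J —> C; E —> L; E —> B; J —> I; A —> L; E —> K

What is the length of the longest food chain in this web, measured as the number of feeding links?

One longest chain: F → A → K.
It has 3 species and 2 links.

2 links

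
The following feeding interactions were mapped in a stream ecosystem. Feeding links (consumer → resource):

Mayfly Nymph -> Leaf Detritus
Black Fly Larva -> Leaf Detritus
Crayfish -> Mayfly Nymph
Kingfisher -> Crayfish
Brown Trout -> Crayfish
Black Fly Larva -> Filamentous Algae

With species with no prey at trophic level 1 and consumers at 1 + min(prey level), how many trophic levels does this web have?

Basal resources (level 1): Leaf Detritus, Filamentous Algae.
Following each consumer down to its lowest-level prey: Leaf Detritus → Mayfly Nymph → Crayfish → Brown Trout (levels 1 through 4).
All prey of Brown Trout (Crayfish 3) are at level 3 or above, so Brown Trout is at level 1 + 3 = 4.
Every consumer has at least one prey at level 3 or below, so none exceeds level 4.

4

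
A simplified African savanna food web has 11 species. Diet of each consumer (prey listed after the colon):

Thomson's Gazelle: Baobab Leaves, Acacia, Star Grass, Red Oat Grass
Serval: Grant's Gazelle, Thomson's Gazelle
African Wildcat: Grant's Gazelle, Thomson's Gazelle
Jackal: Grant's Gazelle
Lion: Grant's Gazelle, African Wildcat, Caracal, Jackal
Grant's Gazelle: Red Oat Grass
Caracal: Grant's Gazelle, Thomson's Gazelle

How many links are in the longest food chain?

3 links

One longest chain: Red Oat Grass → Grant's Gazelle → Caracal → Lion.
It has 4 species and 3 links.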